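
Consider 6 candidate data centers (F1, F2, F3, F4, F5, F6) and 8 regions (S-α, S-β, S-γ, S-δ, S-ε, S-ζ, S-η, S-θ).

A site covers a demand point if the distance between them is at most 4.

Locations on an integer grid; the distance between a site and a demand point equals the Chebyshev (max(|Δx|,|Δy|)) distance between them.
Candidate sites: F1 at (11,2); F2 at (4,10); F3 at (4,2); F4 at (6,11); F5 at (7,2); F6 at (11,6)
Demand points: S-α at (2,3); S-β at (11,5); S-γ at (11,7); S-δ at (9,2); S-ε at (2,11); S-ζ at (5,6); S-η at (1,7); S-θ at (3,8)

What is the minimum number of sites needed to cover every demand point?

Coverage sets (demand points within 4 of each site):
  F1: {S-β, S-δ}
  F2: {S-ε, S-ζ, S-η, S-θ}
  F3: {S-α, S-ζ}
  F4: {S-ε, S-θ}
  F5: {S-β, S-δ, S-ζ}
  F6: {S-β, S-γ, S-δ}
No 2 sites suffice: every size-2 union leaves at least one demand point uncovered.
But {F2, F3, F6} covers everything, so the minimum is 3.

3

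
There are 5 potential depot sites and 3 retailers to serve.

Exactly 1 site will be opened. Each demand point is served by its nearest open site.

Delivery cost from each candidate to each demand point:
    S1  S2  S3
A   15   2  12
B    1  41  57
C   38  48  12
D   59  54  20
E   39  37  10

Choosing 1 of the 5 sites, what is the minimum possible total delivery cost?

29

Open {A}.
  S1→A 15, S2→A 2, S3→A 12  ⇒ total 29.
Compare {E}: total 86.
Compare {C}: total 98.
No size-1 selection does better; minimum is 29.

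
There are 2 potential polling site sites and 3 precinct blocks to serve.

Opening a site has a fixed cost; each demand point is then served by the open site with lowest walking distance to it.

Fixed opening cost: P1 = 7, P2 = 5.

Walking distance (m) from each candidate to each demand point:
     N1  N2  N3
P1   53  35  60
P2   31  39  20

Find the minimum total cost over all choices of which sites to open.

Open {P2}: assign each demand point to its cheapest open site.
  N1→P2 31, N2→P2 39, N3→P2 20
  walking distance 90, fixed 5 → total 95.
Compare {P1, P2}: walking distance 86 + fixed 12 = 98.
Compare {P1}: walking distance 148 + fixed 7 = 155.

95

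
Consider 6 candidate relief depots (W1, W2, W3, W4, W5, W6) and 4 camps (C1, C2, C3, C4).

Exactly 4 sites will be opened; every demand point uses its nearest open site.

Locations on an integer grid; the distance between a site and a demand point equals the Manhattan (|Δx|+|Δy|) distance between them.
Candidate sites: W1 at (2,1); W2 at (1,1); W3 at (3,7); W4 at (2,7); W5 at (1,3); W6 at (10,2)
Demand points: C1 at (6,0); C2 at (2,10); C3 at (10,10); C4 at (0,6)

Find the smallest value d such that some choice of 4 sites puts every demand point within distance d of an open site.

Open {W1, W2, W3, W6}.
  Farthest demand point is C3 at distance 8 (to W6); all others are ≤ 8.
With {W1, W2, W4, W6} the worst case is 8.
With {W1, W2, W5, W6} the worst case is 8.
No size-4 selection achieves below 8.

8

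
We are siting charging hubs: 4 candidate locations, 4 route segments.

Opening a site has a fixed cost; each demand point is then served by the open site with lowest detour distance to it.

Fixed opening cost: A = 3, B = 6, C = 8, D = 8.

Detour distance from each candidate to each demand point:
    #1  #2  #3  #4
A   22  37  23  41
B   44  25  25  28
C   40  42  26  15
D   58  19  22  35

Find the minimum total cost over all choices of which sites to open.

Open {A, C, D}: assign each demand point to its cheapest open site.
  #1→A 22, #2→D 19, #3→D 22, #4→C 15
  detour distance 78, fixed 19 → total 97.
Compare {A, B, C}: detour distance 85 + fixed 17 = 102.
Compare {A, B, C, D}: detour distance 78 + fixed 25 = 103.
Compare {A, B}: detour distance 98 + fixed 9 = 107.
All other subsets cost ≥ 102. Minimum total cost: 97.

97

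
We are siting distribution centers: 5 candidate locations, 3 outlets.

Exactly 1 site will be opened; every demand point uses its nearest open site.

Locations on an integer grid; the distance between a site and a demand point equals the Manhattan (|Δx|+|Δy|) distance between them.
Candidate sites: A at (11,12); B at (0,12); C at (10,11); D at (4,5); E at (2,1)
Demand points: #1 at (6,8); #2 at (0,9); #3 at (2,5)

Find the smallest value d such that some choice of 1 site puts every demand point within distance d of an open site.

8

Open {D}.
  Farthest demand point is #2 at distance 8 (to D); all others are ≤ 8.
With {B} the worst case is 10.
With {E} the worst case is 11.
No size-1 selection achieves below 8.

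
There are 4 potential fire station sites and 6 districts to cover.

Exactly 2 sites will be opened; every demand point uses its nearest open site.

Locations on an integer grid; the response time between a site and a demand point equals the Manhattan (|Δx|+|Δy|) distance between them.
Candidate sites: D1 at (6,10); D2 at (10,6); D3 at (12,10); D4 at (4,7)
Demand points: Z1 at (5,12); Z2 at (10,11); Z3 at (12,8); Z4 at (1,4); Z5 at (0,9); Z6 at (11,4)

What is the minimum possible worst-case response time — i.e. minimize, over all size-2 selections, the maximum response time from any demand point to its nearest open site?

6

Open {D2, D4}.
  Farthest demand point is Z1 at response time 6 (to D4); all others are ≤ 6.
With {D3, D4} the worst case is 7.
With {D1, D4} the worst case is 10.
No size-2 selection achieves below 6.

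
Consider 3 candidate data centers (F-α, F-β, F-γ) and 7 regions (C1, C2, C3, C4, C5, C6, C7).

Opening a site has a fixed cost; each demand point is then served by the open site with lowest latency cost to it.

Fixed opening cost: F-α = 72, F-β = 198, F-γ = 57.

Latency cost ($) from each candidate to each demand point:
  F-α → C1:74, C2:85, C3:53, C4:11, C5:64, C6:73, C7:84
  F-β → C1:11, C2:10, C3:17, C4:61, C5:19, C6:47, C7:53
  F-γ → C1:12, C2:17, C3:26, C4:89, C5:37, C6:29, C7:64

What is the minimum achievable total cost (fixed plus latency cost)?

325

Open {F-α, F-γ}: assign each demand point to its cheapest open site.
  C1→F-γ 12, C2→F-γ 17, C3→F-γ 26, C4→F-α 11, C5→F-γ 37, C6→F-γ 29, C7→F-γ 64
  latency cost 196, fixed 129 → total 325.
Compare {F-γ}: latency cost 274 + fixed 57 = 331.
Compare {F-β}: latency cost 218 + fixed 198 = 416.
Compare {F-α, F-β}: latency cost 168 + fixed 270 = 438.
All other subsets cost ≥ 331. Minimum total cost: 325.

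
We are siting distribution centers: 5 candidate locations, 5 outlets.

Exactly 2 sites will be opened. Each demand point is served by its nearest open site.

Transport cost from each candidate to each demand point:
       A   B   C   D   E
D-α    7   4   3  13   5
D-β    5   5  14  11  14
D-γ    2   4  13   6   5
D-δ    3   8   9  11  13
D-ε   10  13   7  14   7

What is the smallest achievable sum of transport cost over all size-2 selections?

20

Open {D-α, D-γ}.
  A→D-γ 2, B→D-α 4, C→D-α 3, D→D-γ 6, E→D-α 5  ⇒ total 20.
Compare {D-γ, D-ε}: total 24.
Compare {D-α, D-δ}: total 26.
No size-2 selection does better; minimum is 20.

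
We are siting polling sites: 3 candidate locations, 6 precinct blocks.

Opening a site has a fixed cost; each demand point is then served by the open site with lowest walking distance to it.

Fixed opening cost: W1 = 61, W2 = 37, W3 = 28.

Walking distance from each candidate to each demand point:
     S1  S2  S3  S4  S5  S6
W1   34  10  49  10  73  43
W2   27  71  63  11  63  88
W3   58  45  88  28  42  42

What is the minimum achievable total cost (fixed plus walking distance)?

Open {W1, W3}: assign each demand point to its cheapest open site.
  S1→W1 34, S2→W1 10, S3→W1 49, S4→W1 10, S5→W3 42, S6→W3 42
  walking distance 187, fixed 89 → total 276.
Compare {W1}: walking distance 219 + fixed 61 = 280.
Compare {W2, W3}: walking distance 230 + fixed 65 = 295.
Compare {W1, W2}: walking distance 202 + fixed 98 = 300.
All other subsets cost ≥ 280. Minimum total cost: 276.

276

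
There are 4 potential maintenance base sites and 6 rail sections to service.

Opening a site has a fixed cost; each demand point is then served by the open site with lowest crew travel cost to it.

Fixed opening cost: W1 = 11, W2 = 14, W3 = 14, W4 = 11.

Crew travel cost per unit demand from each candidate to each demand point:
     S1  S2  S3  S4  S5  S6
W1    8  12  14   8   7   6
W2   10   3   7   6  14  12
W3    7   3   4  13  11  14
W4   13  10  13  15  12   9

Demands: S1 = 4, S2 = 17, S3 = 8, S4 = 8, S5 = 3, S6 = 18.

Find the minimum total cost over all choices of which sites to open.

Open {W1, W2, W3}: assign each demand point to its cheapest open site.
  S1→W3 4×7=28, S2→W2 17×3=51, S3→W3 8×4=32, S4→W2 8×6=48, S5→W1 3×7=21, S6→W1 18×6=108
  crew travel cost 288, fixed 39 → total 327.
Compare {W1, W3}: crew travel cost 304 + fixed 25 = 329.
Compare {W1, W2, W3, W4}: crew travel cost 288 + fixed 50 = 338.
Compare {W1, W3, W4}: crew travel cost 304 + fixed 36 = 340.
All other subsets cost ≥ 329. Minimum total cost: 327.

327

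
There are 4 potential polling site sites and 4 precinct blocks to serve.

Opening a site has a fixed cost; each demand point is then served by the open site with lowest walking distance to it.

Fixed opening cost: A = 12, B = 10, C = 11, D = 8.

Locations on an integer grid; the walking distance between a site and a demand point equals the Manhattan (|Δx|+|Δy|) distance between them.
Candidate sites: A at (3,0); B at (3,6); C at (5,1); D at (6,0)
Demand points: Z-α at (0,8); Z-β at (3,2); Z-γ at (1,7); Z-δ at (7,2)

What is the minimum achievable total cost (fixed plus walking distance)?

30

Open {B}: assign each demand point to its cheapest open site.
  Z-α→B 5, Z-β→B 4, Z-γ→B 3, Z-δ→B 8
  walking distance 20, fixed 10 → total 30.
Compare {B, D}: walking distance 15 + fixed 18 = 33.
Compare {B, C}: walking distance 14 + fixed 21 = 35.
Compare {A, B}: walking distance 16 + fixed 22 = 38.
All other subsets cost ≥ 33. Minimum total cost: 30.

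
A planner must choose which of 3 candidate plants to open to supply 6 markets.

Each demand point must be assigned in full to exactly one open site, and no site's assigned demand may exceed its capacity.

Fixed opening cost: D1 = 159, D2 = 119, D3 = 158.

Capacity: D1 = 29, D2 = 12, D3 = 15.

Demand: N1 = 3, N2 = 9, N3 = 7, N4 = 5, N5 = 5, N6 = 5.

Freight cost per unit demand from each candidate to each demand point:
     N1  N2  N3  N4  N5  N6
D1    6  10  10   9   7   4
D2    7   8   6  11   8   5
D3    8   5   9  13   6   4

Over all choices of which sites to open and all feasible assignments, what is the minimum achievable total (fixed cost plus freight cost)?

Open {D1, D2}; cheapest assignment that respects the capacities:
  D1 (cap 29, load 27): N1, N2, N4, N5, N6 — cost 3×6 + 9×10 + 5×9 + 5×7 + 5×4 = 208
  D2 (cap 12, load 7): N3 — cost 7×6 = 42
  Shipping 250, fixed 278 → total 528.
  Any other capacity-feasible assignment to {D1, D2} ships for at least 250.
Compare {D1, D3}: its best feasible assignment gives total 545.
Compare {D1, D2, D3}: its best feasible assignment gives total 636.
Every other set of open sites that can feasibly serve all demand totals ≥ 545 even under its best assignment. Minimum: 528.

528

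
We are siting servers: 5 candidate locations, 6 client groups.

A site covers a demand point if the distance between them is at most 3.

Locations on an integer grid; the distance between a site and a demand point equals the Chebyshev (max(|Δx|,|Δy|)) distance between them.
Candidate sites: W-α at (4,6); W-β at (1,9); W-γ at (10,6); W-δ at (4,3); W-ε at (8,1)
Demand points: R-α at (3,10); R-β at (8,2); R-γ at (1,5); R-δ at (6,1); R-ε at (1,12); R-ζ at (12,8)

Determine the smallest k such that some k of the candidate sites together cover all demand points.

4

Coverage sets (demand points within 3 of each site):
  W-α: {R-γ}
  W-β: {R-α, R-ε}
  W-γ: {R-ζ}
  W-δ: {R-γ, R-δ}
  W-ε: {R-β, R-δ}
No 3 sites suffice: every size-3 union leaves at least one demand point uncovered.
But {W-α, W-β, W-γ, W-ε} covers everything, so the minimum is 4.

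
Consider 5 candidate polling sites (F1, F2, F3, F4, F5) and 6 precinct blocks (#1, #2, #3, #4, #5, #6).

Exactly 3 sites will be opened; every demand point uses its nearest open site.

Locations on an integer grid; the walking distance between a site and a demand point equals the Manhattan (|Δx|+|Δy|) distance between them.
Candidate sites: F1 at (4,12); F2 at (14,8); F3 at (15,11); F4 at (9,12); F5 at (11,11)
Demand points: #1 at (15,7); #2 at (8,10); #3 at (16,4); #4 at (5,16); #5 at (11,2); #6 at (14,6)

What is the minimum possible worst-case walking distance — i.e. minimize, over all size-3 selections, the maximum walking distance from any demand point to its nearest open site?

Open {F1, F2, F3}.
  Farthest demand point is #5 at walking distance 9 (to F2); all others are ≤ 9.
With {F1, F2, F4} the worst case is 9.
With {F1, F2, F5} the worst case is 9.
No size-3 selection achieves below 9.

9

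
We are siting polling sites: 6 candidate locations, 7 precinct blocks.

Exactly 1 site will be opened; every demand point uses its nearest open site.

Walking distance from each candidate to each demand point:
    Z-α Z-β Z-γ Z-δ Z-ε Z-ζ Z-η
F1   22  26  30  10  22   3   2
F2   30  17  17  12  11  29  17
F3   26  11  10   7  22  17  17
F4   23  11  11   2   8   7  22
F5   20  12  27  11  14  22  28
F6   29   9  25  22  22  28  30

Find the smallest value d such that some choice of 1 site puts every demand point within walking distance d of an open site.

Open {F4}.
  Farthest demand point is Z-α at walking distance 23 (to F4); all others are ≤ 23.
With {F3} the worst case is 26.
With {F5} the worst case is 28.
No size-1 selection achieves below 23.

23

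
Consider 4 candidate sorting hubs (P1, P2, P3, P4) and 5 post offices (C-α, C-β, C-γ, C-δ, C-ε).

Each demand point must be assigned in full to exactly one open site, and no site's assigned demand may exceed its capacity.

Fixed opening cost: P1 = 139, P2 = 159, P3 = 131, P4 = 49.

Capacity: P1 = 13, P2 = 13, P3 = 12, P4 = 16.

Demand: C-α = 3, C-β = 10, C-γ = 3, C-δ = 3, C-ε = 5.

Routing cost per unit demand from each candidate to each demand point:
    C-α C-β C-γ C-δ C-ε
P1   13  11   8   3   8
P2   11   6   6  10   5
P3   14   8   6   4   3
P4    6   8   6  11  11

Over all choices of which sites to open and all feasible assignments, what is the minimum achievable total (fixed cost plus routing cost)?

Open {P3, P4}; cheapest assignment that respects the capacities:
  P3 (cap 12, load 11): C-γ, C-δ, C-ε — cost 3×6 + 3×4 + 5×3 = 45
  P4 (cap 16, load 13): C-α, C-β — cost 3×6 + 10×8 = 98
  Shipping 143, fixed 180 → total 323.
  Any other capacity-feasible assignment to {P3, P4} ships for at least 143.
Compare {P1, P4}: its best feasible assignment gives total 353.
Compare {P2, P4}: its best feasible assignment gives total 379.
Every other set of open sites that can feasibly serve all demand totals ≥ 353 even under its best assignment. Minimum: 323.

323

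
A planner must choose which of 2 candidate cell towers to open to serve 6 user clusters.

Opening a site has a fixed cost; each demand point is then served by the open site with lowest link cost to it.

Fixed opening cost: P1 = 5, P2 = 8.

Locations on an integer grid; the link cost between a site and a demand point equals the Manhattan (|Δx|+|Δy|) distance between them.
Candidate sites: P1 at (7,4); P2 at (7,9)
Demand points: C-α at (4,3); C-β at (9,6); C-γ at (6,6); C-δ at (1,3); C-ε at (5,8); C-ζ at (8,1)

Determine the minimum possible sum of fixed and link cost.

33

Open {P1}: assign each demand point to its cheapest open site.
  C-α→P1 4, C-β→P1 4, C-γ→P1 3, C-δ→P1 7, C-ε→P1 6, C-ζ→P1 4
  link cost 28, fixed 5 → total 33.
Compare {P1, P2}: link cost 25 + fixed 13 = 38.
Compare {P2}: link cost 42 + fixed 8 = 50.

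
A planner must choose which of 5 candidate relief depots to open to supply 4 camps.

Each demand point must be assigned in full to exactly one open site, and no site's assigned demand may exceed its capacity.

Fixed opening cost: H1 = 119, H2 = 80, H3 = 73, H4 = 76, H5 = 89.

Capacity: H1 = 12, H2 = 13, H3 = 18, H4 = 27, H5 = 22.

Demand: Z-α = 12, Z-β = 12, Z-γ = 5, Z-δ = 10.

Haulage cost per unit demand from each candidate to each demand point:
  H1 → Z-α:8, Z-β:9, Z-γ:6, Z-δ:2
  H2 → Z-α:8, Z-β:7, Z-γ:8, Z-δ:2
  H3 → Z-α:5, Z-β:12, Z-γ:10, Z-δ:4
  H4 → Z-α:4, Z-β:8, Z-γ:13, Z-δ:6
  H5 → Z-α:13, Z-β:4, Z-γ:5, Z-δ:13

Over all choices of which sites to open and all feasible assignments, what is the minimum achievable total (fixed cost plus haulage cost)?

Open {H4, H5}; cheapest assignment that respects the capacities:
  H4 (cap 27, load 22): Z-α, Z-δ — cost 12×4 + 10×6 = 108
  H5 (cap 22, load 17): Z-β, Z-γ — cost 12×4 + 5×5 = 73
  Shipping 181, fixed 165 → total 346.
  Any other capacity-feasible assignment to {H4, H5} ships for at least 181.
Compare {H3, H4}: its best feasible assignment gives total 383.
Compare {H2, H4, H5}: its best feasible assignment gives total 386.
Every other set of open sites that can feasibly serve all demand totals ≥ 383 even under its best assignment. Minimum: 346.

346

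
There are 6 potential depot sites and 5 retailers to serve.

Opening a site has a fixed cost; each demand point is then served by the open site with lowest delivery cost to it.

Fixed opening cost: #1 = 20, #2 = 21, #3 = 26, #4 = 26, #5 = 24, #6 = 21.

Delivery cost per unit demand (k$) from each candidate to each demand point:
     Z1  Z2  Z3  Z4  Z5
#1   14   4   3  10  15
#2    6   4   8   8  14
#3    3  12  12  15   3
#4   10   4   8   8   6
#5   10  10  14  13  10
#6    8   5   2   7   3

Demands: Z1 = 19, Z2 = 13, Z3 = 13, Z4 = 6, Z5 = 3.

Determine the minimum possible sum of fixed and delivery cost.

246

Open {#3, #6}: assign each demand point to its cheapest open site.
  Z1→#3 19×3=57, Z2→#6 13×5=65, Z3→#6 13×2=26, Z4→#6 6×7=42, Z5→#3 3×3=9
  delivery cost 199, fixed 47 → total 246.
Compare {#1, #3, #6}: delivery cost 186 + fixed 67 = 253.
Compare {#2, #3, #6}: delivery cost 186 + fixed 68 = 254.
Compare {#3, #4, #6}: delivery cost 186 + fixed 73 = 259.
All other subsets cost ≥ 253. Minimum total cost: 246.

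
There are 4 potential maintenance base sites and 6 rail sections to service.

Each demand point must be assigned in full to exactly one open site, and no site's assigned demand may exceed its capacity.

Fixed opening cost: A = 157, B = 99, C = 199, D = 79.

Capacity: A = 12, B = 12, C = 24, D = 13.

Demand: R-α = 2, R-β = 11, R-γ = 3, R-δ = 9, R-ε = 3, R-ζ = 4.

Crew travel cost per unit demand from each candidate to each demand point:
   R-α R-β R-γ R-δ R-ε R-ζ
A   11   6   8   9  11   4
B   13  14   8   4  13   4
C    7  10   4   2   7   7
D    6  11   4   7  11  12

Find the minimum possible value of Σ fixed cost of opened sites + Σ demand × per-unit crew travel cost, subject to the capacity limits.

490

Open {C, D}; cheapest assignment that respects the capacities:
  C (cap 24, load 19): R-γ, R-δ, R-ε, R-ζ — cost 3×4 + 9×2 + 3×7 + 4×7 = 79
  D (cap 13, load 13): R-α, R-β — cost 2×6 + 11×11 = 133
  Shipping 212, fixed 278 → total 490.
  Any other capacity-feasible assignment to {C, D} ships for at least 212.
Compare {B, C}: its best feasible assignment gives total 513.
Compare {A, C}: its best feasible assignment gives total 515.
Every other set of open sites that can feasibly serve all demand totals ≥ 513 even under its best assignment. Minimum: 490.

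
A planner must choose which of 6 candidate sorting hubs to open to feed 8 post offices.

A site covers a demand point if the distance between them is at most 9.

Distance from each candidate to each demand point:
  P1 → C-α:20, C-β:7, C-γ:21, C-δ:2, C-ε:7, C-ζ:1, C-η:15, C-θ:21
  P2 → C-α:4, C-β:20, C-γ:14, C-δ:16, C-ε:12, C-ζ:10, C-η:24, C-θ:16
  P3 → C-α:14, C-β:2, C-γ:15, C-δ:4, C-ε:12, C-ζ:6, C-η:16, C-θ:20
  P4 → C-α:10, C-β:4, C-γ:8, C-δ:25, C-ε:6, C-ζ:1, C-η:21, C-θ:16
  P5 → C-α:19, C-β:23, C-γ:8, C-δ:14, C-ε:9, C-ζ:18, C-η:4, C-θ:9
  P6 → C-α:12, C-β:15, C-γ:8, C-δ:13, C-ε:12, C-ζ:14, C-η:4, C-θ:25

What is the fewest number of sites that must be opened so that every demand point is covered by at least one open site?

3

Coverage sets (demand points within 9 of each site):
  P1: {C-β, C-δ, C-ε, C-ζ}
  P2: {C-α}
  P3: {C-β, C-δ, C-ζ}
  P4: {C-β, C-γ, C-ε, C-ζ}
  P5: {C-γ, C-ε, C-η, C-θ}
  P6: {C-γ, C-η}
No 2 sites suffice: every size-2 union leaves at least one demand point uncovered.
But {P1, P2, P5} covers everything, so the minimum is 3.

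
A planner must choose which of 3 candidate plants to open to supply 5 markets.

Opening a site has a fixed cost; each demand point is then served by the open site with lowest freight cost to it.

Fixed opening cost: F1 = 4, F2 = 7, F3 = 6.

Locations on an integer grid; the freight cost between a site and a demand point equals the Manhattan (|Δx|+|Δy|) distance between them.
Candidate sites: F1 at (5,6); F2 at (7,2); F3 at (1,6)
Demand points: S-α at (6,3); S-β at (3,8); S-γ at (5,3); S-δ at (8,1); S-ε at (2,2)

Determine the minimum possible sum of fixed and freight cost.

27

Open {F1, F2}: assign each demand point to its cheapest open site.
  S-α→F2 2, S-β→F1 4, S-γ→F1 3, S-δ→F2 2, S-ε→F2 5
  freight cost 16, fixed 11 → total 27.
Compare {F2}: freight cost 22 + fixed 7 = 29.
Compare {F2, F3}: freight cost 16 + fixed 13 = 29.
Compare {F1}: freight cost 26 + fixed 4 = 30.
All other subsets cost ≥ 29. Minimum total cost: 27.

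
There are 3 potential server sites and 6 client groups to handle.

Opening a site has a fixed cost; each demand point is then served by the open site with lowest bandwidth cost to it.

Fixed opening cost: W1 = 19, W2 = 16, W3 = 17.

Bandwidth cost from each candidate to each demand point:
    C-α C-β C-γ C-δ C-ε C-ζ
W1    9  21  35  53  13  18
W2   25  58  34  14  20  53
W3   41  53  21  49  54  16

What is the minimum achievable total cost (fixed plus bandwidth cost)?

144

Open {W1, W2}: assign each demand point to its cheapest open site.
  C-α→W1 9, C-β→W1 21, C-γ→W2 34, C-δ→W2 14, C-ε→W1 13, C-ζ→W1 18
  bandwidth cost 109, fixed 35 → total 144.
Compare {W1, W2, W3}: bandwidth cost 94 + fixed 52 = 146.
Compare {W1, W3}: bandwidth cost 129 + fixed 36 = 165.
Compare {W1}: bandwidth cost 149 + fixed 19 = 168.
All other subsets cost ≥ 146. Minimum total cost: 144.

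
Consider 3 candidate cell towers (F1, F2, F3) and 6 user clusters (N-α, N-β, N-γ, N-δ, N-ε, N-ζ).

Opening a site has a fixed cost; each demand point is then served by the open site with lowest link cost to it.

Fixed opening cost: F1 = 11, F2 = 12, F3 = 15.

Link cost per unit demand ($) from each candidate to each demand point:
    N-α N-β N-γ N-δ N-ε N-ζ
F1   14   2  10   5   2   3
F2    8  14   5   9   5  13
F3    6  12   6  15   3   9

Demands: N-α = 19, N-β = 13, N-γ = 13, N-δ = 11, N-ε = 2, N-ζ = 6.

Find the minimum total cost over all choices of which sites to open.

320

Open {F1, F2, F3}: assign each demand point to its cheapest open site.
  N-α→F3 19×6=114, N-β→F1 13×2=26, N-γ→F2 13×5=65, N-δ→F1 11×5=55, N-ε→F1 2×2=4, N-ζ→F1 6×3=18
  link cost 282, fixed 38 → total 320.
Compare {F1, F3}: link cost 295 + fixed 26 = 321.
Compare {F1, F2}: link cost 320 + fixed 23 = 343.
Compare {F1}: link cost 499 + fixed 11 = 510.
All other subsets cost ≥ 321. Minimum total cost: 320.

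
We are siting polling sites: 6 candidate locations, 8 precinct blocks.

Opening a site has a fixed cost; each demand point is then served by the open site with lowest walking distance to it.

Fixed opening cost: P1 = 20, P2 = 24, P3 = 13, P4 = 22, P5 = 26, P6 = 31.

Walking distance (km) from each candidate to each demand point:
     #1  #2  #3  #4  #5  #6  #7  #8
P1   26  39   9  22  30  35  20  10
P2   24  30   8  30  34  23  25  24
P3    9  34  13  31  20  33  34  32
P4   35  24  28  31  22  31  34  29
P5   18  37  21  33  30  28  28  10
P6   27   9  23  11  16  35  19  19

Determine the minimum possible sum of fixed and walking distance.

Open {P3, P6}: assign each demand point to its cheapest open site.
  #1→P3 9, #2→P6 9, #3→P3 13, #4→P6 11, #5→P6 16, #6→P3 33, #7→P6 19, #8→P6 19
  walking distance 129, fixed 44 → total 173.
Compare {P1, P3, P6}: walking distance 116 + fixed 64 = 180.
Compare {P2, P3, P6}: walking distance 114 + fixed 68 = 182.
Compare {P2, P6}: walking distance 129 + fixed 55 = 184.
All other subsets cost ≥ 180. Minimum total cost: 173.

173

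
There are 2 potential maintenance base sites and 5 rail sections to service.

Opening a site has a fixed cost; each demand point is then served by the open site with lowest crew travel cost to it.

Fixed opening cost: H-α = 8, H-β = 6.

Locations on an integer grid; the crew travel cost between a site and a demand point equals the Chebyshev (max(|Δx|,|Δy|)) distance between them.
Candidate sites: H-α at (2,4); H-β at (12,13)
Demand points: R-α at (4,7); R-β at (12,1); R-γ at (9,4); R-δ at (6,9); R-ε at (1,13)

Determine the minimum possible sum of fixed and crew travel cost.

42

Open {H-α}: assign each demand point to its cheapest open site.
  R-α→H-α 3, R-β→H-α 10, R-γ→H-α 7, R-δ→H-α 5, R-ε→H-α 9
  crew travel cost 34, fixed 8 → total 42.
Compare {H-α, H-β}: crew travel cost 34 + fixed 14 = 48.
Compare {H-β}: crew travel cost 46 + fixed 6 = 52.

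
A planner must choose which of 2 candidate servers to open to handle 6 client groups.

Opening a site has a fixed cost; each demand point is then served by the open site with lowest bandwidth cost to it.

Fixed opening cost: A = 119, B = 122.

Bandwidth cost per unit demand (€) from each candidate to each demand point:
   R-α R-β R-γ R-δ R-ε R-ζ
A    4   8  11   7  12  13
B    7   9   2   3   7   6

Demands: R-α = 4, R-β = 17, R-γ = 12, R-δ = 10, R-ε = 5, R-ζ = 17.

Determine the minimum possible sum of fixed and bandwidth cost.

494

Open {B}: assign each demand point to its cheapest open site.
  R-α→B 4×7=28, R-β→B 17×9=153, R-γ→B 12×2=24, R-δ→B 10×3=30, R-ε→B 5×7=35, R-ζ→B 17×6=102
  bandwidth cost 372, fixed 122 → total 494.
Compare {A, B}: bandwidth cost 343 + fixed 241 = 584.
Compare {A}: bandwidth cost 635 + fixed 119 = 754.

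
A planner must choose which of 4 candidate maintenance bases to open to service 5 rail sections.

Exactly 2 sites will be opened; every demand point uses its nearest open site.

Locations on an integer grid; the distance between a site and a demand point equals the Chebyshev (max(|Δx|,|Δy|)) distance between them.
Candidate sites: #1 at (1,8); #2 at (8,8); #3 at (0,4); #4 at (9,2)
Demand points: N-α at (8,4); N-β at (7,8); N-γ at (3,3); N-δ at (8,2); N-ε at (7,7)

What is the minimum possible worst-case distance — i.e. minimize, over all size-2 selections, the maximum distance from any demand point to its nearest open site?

Open {#2, #4}.
  Farthest demand point is N-γ at distance 5 (to #2); all others are ≤ 5.
With {#1, #2} the worst case is 6.
With {#1, #4} the worst case is 6.
No size-2 selection achieves below 5.

5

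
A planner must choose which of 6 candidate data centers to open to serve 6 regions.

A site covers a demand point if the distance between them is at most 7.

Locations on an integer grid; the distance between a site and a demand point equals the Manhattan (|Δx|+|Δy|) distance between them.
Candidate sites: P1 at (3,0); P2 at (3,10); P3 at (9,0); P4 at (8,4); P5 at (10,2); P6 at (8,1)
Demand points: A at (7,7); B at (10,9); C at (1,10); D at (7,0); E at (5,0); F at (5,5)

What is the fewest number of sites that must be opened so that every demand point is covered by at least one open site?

2

Coverage sets (demand points within 7 of each site):
  P1: {D, E, F}
  P2: {A, C, F}
  P3: {D, E}
  P4: {A, B, D, E, F}
  P5: {B, D, E}
  P6: {A, D, E, F}
No single site covers all 6 demand points.
But {P2, P4} covers everything, so the minimum is 2.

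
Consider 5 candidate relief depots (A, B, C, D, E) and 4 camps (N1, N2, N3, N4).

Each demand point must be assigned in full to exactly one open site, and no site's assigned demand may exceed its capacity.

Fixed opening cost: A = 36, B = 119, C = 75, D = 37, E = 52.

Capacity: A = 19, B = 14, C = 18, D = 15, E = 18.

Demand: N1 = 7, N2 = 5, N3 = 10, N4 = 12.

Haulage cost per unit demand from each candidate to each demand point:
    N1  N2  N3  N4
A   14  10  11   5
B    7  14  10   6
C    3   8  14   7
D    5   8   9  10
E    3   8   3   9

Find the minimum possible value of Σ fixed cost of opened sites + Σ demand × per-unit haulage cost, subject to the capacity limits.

249

Open {A, E}; cheapest assignment that respects the capacities:
  A (cap 19, load 17): N2, N4 — cost 5×10 + 12×5 = 110
  E (cap 18, load 17): N1, N3 — cost 7×3 + 10×3 = 51
  Shipping 161, fixed 88 → total 249.
  Any other capacity-feasible assignment to {A, E} ships for at least 161.
Compare {A, D, E}: its best feasible assignment gives total 276.
Compare {C, E}: its best feasible assignment gives total 302.
Every other set of open sites that can feasibly serve all demand totals ≥ 276 even under its best assignment. Minimum: 249.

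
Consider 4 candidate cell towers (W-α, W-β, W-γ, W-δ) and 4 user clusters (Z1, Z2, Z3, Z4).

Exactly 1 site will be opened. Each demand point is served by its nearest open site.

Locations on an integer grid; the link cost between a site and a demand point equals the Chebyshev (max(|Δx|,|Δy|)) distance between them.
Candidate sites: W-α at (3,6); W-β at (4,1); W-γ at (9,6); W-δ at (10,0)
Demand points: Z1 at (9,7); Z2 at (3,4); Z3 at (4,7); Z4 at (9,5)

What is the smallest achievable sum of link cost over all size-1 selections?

13

Open {W-γ}.
  Z1→W-γ 1, Z2→W-γ 6, Z3→W-γ 5, Z4→W-γ 1  ⇒ total 13.
Compare {W-α}: total 15.
Compare {W-β}: total 20.
No size-1 selection does better; minimum is 13.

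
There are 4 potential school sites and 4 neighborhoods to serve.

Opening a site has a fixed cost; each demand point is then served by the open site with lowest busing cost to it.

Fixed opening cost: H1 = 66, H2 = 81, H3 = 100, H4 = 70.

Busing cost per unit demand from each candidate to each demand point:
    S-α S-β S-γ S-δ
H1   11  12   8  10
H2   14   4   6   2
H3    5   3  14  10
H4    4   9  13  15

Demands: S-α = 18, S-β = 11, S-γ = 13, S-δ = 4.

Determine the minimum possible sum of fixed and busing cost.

353

Open {H2, H4}: assign each demand point to its cheapest open site.
  S-α→H4 18×4=72, S-β→H2 11×4=44, S-γ→H2 13×6=78, S-δ→H2 4×2=8
  busing cost 202, fixed 151 → total 353.
Compare {H2, H3}: busing cost 209 + fixed 181 = 390.
Compare {H1, H2, H4}: busing cost 202 + fixed 217 = 419.
Compare {H1, H3}: busing cost 267 + fixed 166 = 433.
All other subsets cost ≥ 390. Minimum total cost: 353.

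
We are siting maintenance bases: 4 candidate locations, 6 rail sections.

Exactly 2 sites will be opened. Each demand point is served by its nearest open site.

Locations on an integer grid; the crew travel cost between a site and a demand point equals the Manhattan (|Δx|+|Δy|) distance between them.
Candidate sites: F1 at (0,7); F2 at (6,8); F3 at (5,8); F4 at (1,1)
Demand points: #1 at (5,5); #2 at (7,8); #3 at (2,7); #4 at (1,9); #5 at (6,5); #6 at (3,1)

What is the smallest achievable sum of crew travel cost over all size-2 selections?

Open {F3, F4}.
  #1→F3 3, #2→F3 2, #3→F3 4, #4→F3 5, #5→F3 4, #6→F4 2  ⇒ total 20.
Compare {F2, F4}: total 21.
Compare {F1, F2}: total 22.
No size-2 selection does better; minimum is 20.

20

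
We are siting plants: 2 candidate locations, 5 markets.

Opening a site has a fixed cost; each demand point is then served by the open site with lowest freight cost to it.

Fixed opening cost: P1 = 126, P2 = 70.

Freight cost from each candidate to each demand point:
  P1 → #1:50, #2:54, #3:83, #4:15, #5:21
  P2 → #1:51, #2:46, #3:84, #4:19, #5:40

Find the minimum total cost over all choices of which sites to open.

Open {P2}: assign each demand point to its cheapest open site.
  #1→P2 51, #2→P2 46, #3→P2 84, #4→P2 19, #5→P2 40
  freight cost 240, fixed 70 → total 310.
Compare {P1}: freight cost 223 + fixed 126 = 349.
Compare {P1, P2}: freight cost 215 + fixed 196 = 411.

310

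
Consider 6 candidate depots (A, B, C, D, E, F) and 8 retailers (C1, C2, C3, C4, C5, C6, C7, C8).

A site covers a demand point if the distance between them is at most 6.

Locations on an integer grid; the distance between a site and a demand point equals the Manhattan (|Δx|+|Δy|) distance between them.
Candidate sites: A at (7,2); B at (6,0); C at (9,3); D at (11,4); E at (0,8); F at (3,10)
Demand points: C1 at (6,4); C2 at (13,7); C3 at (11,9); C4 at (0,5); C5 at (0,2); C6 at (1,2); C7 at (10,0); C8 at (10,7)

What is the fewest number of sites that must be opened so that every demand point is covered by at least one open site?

Coverage sets (demand points within 6 of each site):
  A: {C1, C6, C7}
  B: {C1, C7}
  C: {C1, C7, C8}
  D: {C1, C2, C3, C7, C8}
  E: {C4, C5}
  F: {}
No 2 sites suffice: every size-2 union leaves at least one demand point uncovered.
But {A, D, E} covers everything, so the minimum is 3.

3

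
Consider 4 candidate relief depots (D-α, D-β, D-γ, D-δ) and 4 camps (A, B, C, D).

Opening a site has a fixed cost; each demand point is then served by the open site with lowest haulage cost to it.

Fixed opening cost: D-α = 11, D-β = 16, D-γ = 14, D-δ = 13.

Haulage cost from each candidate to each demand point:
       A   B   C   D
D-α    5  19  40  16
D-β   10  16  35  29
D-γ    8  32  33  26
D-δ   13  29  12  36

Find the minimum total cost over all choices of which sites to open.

76

Open {D-α, D-δ}: assign each demand point to its cheapest open site.
  A→D-α 5, B→D-α 19, C→D-δ 12, D→D-α 16
  haulage cost 52, fixed 24 → total 76.
Compare {D-α, D-β, D-δ}: haulage cost 49 + fixed 40 = 89.
Compare {D-α, D-γ, D-δ}: haulage cost 52 + fixed 38 = 90.
Compare {D-α}: haulage cost 80 + fixed 11 = 91.
All other subsets cost ≥ 89. Minimum total cost: 76.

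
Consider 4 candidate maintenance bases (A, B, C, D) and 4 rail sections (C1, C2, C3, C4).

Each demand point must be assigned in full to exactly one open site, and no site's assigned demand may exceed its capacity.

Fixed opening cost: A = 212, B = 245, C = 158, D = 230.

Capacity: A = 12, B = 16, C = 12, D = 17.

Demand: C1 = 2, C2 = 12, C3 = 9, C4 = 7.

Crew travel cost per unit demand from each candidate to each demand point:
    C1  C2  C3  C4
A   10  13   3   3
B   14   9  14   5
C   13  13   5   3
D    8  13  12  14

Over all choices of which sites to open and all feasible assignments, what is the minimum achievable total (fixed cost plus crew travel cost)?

Open {A, B, C}; cheapest assignment that respects the capacities:
  A (cap 12, load 11): C1, C3 — cost 2×10 + 9×3 = 47
  B (cap 16, load 12): C2 — cost 12×9 = 108
  C (cap 12, load 7): C4 — cost 7×3 = 21
  Shipping 176, fixed 615 → total 791.
  Any other capacity-feasible assignment to {A, B, C} ships for at least 176.
Compare {B, D}: its best feasible assignment gives total 808.
Compare {A, C, D}: its best feasible assignment gives total 820.
Every other set of open sites that can feasibly serve all demand totals ≥ 808 even under its best assignment. Minimum: 791.

791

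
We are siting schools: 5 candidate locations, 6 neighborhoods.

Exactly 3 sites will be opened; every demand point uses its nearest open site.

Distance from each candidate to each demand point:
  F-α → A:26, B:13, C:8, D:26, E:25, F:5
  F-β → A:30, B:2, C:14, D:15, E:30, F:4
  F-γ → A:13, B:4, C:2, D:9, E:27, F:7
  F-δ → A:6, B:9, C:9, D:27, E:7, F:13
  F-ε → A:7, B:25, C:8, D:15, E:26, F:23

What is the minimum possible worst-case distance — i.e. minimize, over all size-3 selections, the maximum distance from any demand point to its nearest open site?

9

Open {F-α, F-γ, F-δ}.
  Farthest demand point is D at distance 9 (to F-γ); all others are ≤ 9.
With {F-β, F-γ, F-δ} the worst case is 9.
With {F-γ, F-δ, F-ε} the worst case is 9.
No size-3 selection achieves below 9.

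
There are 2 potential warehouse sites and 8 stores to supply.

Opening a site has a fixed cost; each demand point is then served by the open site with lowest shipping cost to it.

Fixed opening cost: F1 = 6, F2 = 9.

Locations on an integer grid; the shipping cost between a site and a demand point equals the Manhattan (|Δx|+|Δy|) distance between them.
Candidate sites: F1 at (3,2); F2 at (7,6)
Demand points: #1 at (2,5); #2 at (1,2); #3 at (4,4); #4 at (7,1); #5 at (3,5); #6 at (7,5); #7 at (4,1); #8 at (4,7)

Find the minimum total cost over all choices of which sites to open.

Open {F1}: assign each demand point to its cheapest open site.
  #1→F1 4, #2→F1 2, #3→F1 3, #4→F1 5, #5→F1 3, #6→F1 7, #7→F1 2, #8→F1 6
  shipping cost 32, fixed 6 → total 38.
Compare {F1, F2}: shipping cost 24 + fixed 15 = 39.
Compare {F2}: shipping cost 44 + fixed 9 = 53.

38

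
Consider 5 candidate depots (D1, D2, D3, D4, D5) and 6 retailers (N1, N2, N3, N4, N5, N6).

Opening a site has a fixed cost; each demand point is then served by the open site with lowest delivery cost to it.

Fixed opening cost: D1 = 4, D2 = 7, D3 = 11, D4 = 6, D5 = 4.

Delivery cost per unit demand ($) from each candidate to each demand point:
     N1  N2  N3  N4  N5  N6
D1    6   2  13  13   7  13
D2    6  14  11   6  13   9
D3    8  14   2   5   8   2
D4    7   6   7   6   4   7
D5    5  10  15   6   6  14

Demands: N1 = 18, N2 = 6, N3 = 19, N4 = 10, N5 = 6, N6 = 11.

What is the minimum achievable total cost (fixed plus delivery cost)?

261

Open {D1, D3, D4, D5}: assign each demand point to its cheapest open site.
  N1→D5 18×5=90, N2→D1 6×2=12, N3→D3 19×2=38, N4→D3 10×5=50, N5→D4 6×4=24, N6→D3 11×2=22
  delivery cost 236, fixed 25 → total 261.
Compare {D1, D3, D5}: delivery cost 248 + fixed 19 = 267.
Compare {D1, D2, D3, D4, D5}: delivery cost 236 + fixed 32 = 268.
Compare {D1, D2, D3, D5}: delivery cost 248 + fixed 26 = 274.
All other subsets cost ≥ 267. Minimum total cost: 261.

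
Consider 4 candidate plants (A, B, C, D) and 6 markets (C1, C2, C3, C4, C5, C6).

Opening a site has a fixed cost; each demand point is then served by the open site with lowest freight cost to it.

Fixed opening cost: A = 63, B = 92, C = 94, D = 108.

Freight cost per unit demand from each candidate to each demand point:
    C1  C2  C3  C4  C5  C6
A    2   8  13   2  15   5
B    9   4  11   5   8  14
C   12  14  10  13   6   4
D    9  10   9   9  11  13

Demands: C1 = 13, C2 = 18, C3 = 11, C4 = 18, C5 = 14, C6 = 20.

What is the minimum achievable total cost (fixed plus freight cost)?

Open {A, B}: assign each demand point to its cheapest open site.
  C1→A 13×2=26, C2→B 18×4=72, C3→B 11×11=121, C4→A 18×2=36, C5→B 14×8=112, C6→A 20×5=100
  freight cost 467, fixed 155 → total 622.
Compare {A, C}: freight cost 480 + fixed 157 = 637.
Compare {A, B, C}: freight cost 408 + fixed 249 = 657.
Compare {A, B, D}: freight cost 445 + fixed 263 = 708.
All other subsets cost ≥ 637. Minimum total cost: 622.

622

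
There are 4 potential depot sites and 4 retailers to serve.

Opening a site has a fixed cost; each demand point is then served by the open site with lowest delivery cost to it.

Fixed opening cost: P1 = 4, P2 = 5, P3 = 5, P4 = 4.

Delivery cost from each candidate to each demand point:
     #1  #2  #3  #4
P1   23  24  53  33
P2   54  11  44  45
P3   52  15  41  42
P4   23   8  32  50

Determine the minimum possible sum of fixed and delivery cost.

104

Open {P1, P4}: assign each demand point to its cheapest open site.
  #1→P1 23, #2→P4 8, #3→P4 32, #4→P1 33
  delivery cost 96, fixed 8 → total 104.
Compare {P1, P2, P4}: delivery cost 96 + fixed 13 = 109.
Compare {P1, P3, P4}: delivery cost 96 + fixed 13 = 109.
Compare {P3, P4}: delivery cost 105 + fixed 9 = 114.
All other subsets cost ≥ 109. Minimum total cost: 104.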